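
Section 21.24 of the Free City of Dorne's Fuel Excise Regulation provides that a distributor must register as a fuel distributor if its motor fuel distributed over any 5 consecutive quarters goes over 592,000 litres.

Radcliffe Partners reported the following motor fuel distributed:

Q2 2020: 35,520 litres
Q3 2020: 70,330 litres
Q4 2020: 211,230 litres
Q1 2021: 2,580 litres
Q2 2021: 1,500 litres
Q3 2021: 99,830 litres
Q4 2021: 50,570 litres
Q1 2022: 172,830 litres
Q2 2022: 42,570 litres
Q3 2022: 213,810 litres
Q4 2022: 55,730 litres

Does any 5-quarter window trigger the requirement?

Q2 2020–Q2 2021: 35,520 litres + 70,330 litres + 211,230 litres + 2,580 litres + 1,500 litres = 321,160 litres (under)
Q3 2020–Q3 2021: 70,330 litres + 211,230 litres + 2,580 litres + 1,500 litres + 99,830 litres = 385,470 litres (under)
Q4 2020–Q4 2021: 211,230 litres + 2,580 litres + 1,500 litres + 99,830 litres + 50,570 litres = 365,710 litres (under)
Q1 2021–Q1 2022: 2,580 litres + 1,500 litres + 99,830 litres + 50,570 litres + 172,830 litres = 327,310 litres (under)
Q2 2021–Q2 2022: 1,500 litres + 99,830 litres + 50,570 litres + 172,830 litres + 42,570 litres = 367,300 litres (under)
Q3 2021–Q3 2022: 99,830 litres + 50,570 litres + 172,830 litres + 42,570 litres + 213,810 litres = 579,610 litres (under)
Q4 2021–Q4 2022: 50,570 litres + 172,830 litres + 42,570 litres + 213,810 litres + 55,730 litres = 535,510 litres (under)
No window exceeds 592,000 litres.

No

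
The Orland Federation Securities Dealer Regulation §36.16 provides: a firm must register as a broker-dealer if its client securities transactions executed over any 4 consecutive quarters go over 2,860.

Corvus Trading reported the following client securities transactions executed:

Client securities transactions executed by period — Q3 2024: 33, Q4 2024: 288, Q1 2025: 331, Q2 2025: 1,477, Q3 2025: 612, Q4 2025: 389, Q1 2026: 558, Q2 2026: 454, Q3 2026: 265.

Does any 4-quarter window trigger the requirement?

Q3 2024–Q2 2025: 33 + 288 + 331 + 1,477 = 2,129 (under)
Q4 2024–Q3 2025: 288 + 331 + 1,477 + 612 = 2,708 (under)
Q1 2025–Q4 2025: 331 + 1,477 + 612 + 389 = 2,809 (under)
Q2 2025–Q1 2026: 1,477 + 612 + 389 + 558 = 3,036 (over)
Q3 2025–Q2 2026: 612 + 389 + 558 + 454 = 2,013 (under)
Q4 2025–Q3 2026: 389 + 558 + 454 + 265 = 1,666 (under)
At least one window exceeds 2,860.

Yes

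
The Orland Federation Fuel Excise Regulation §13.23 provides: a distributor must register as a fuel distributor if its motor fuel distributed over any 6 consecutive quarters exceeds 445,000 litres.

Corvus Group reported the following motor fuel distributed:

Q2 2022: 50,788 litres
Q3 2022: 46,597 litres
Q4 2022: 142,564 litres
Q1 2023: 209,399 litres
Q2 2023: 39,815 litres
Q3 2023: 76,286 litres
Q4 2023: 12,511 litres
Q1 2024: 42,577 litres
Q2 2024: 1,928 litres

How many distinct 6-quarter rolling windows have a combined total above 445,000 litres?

3

Q2 2022–Q3 2023: 50,788 litres + 46,597 litres + 142,564 litres + 209,399 litres + 39,815 litres + 76,286 litres = 565,449 litres (over)
Q3 2022–Q4 2023: 46,597 litres + 142,564 litres + 209,399 litres + 39,815 litres + 76,286 litres + 12,511 litres = 527,172 litres (over)
Q4 2022–Q1 2024: 142,564 litres + 209,399 litres + 39,815 litres + 76,286 litres + 12,511 litres + 42,577 litres = 523,152 litres (over)
Q1 2023–Q2 2024: 209,399 litres + 39,815 litres + 76,286 litres + 12,511 litres + 42,577 litres + 1,928 litres = 382,516 litres (under)
3 windows exceed the threshold.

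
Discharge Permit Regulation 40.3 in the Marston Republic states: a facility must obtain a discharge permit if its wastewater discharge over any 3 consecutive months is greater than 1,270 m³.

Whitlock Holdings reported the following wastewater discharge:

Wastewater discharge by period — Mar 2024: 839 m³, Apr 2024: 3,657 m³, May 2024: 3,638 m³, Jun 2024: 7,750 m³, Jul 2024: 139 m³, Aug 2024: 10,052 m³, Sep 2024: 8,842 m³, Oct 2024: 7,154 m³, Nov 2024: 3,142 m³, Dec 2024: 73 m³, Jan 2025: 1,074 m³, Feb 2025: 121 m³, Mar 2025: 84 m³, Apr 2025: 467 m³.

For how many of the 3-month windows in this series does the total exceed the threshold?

Mar 2024–May 2024: 839 m³ + 3,657 m³ + 3,638 m³ = 8,134 m³ (over)
Apr 2024–Jun 2024: 3,657 m³ + 3,638 m³ + 7,750 m³ = 15,045 m³ (over)
May 2024–Jul 2024: 3,638 m³ + 7,750 m³ + 139 m³ = 11,527 m³ (over)
Jun 2024–Aug 2024: 7,750 m³ + 139 m³ + 10,052 m³ = 17,941 m³ (over)
Jul 2024–Sep 2024: 139 m³ + 10,052 m³ + 8,842 m³ = 19,033 m³ (over)
Aug 2024–Oct 2024: 10,052 m³ + 8,842 m³ + 7,154 m³ = 26,048 m³ (over)
Sep 2024–Nov 2024: 8,842 m³ + 7,154 m³ + 3,142 m³ = 19,138 m³ (over)
Oct 2024–Dec 2024: 7,154 m³ + 3,142 m³ + 73 m³ = 10,369 m³ (over)
Nov 2024–Jan 2025: 3,142 m³ + 73 m³ + 1,074 m³ = 4,289 m³ (over)
Dec 2024–Feb 2025: 73 m³ + 1,074 m³ + 121 m³ = 1,268 m³ (under)
Jan 2025–Mar 2025: 1,074 m³ + 121 m³ + 84 m³ = 1,279 m³ (over)
Feb 2025–Apr 2025: 121 m³ + 84 m³ + 467 m³ = 672 m³ (under)
10 windows exceed the threshold.

10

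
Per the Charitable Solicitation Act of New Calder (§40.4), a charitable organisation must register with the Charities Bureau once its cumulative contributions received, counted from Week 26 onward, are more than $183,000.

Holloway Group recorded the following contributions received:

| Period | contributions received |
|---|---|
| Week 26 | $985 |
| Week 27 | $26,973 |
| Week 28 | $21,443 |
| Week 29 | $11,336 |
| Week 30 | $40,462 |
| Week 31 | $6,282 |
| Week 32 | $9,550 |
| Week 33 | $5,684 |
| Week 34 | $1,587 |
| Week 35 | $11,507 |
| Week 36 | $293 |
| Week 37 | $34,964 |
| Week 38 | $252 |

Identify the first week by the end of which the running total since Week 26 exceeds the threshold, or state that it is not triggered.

Not triggered

Through Week 26: $985
Through Week 27: $27,958
Through Week 28: $49,401
Through Week 29: $60,737
Through Week 30: $101,199
Through Week 31: $107,481
Through Week 32: $117,031
Through Week 33: $122,715
Through Week 34: $124,302
Through Week 35: $135,809
Through Week 36: $136,102
Through Week 37: $171,066
Through Week 38: $171,318
Final cumulative total $171,318 ≤ $183,000; the threshold is never exceeded.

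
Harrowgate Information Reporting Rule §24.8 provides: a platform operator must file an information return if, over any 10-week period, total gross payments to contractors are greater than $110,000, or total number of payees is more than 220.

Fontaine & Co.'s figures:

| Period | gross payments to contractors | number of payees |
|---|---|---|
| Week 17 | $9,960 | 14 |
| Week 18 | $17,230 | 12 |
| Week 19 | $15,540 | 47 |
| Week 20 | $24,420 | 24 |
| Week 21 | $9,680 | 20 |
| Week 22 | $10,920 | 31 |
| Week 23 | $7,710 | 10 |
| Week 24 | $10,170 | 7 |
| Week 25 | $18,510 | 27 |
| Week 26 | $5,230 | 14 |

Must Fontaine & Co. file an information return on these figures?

Yes

Total gross payments to contractors: $9,960 + $17,230 + $15,540 + $24,420 + $9,680 + $10,920 + $7,710 + $10,170 + $18,510 + $5,230 = $129,370 (> $110,000).
Total number of payees: 14 + 12 + 47 + 24 + 20 + 31 + 10 + 7 + 27 + 14 = 206 (≤ 220).
The test is 'or': at least one threshold is exceeded.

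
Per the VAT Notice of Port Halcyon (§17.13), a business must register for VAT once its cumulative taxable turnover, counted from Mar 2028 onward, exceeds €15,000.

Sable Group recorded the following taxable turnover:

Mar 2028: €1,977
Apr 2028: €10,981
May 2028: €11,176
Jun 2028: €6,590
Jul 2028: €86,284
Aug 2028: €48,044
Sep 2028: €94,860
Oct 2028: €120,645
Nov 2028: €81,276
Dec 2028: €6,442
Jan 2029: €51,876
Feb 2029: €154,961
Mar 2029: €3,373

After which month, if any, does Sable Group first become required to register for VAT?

Through Mar 2028: €1,977
Through Apr 2028: €12,958
Through May 2028: €24,134 ← exceeds threshold

May 2028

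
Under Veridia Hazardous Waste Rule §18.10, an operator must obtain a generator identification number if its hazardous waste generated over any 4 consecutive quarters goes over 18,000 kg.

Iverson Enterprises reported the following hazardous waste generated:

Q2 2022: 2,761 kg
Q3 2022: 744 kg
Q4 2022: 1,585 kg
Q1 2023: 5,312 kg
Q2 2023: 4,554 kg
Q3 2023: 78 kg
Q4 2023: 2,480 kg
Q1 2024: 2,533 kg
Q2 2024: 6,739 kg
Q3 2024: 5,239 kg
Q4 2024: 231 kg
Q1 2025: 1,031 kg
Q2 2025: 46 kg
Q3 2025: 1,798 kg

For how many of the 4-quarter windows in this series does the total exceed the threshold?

0

Q2 2022–Q1 2023: 2,761 kg + 744 kg + 1,585 kg + 5,312 kg = 10,402 kg (under)
Q3 2022–Q2 2023: 744 kg + 1,585 kg + 5,312 kg + 4,554 kg = 12,195 kg (under)
Q4 2022–Q3 2023: 1,585 kg + 5,312 kg + 4,554 kg + 78 kg = 11,529 kg (under)
Q1 2023–Q4 2023: 5,312 kg + 4,554 kg + 78 kg + 2,480 kg = 12,424 kg (under)
Q2 2023–Q1 2024: 4,554 kg + 78 kg + 2,480 kg + 2,533 kg = 9,645 kg (under)
Q3 2023–Q2 2024: 78 kg + 2,480 kg + 2,533 kg + 6,739 kg = 11,830 kg (under)
Q4 2023–Q3 2024: 2,480 kg + 2,533 kg + 6,739 kg + 5,239 kg = 16,991 kg (under)
Q1 2024–Q4 2024: 2,533 kg + 6,739 kg + 5,239 kg + 231 kg = 14,742 kg (under)
Q2 2024–Q1 2025: 6,739 kg + 5,239 kg + 231 kg + 1,031 kg = 13,240 kg (under)
Q3 2024–Q2 2025: 5,239 kg + 231 kg + 1,031 kg + 46 kg = 6,547 kg (under)
Q4 2024–Q3 2025: 231 kg + 1,031 kg + 46 kg + 1,798 kg = 3,106 kg (under)
0 windows exceed the threshold.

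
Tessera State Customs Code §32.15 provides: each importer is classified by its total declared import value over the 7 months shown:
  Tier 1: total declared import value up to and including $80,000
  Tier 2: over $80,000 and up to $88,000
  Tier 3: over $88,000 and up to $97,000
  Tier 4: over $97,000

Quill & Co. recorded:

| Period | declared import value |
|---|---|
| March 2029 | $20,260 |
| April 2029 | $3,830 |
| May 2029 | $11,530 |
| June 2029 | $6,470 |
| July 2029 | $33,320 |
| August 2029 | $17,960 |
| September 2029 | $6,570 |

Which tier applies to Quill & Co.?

Tier 4

Total declared import value: $20,260 + $3,830 + $11,530 + $6,470 + $33,320 + $17,960 + $6,570 = $99,940.
$99,940 > $97,000, so Tier 4 applies.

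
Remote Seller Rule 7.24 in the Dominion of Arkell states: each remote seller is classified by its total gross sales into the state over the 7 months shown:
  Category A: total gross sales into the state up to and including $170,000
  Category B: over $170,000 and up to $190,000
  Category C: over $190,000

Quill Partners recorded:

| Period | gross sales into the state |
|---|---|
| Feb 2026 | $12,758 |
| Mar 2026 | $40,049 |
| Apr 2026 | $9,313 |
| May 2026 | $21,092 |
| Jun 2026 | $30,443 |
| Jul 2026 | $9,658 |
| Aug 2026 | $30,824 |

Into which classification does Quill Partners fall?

Total gross sales into the state: $12,758 + $40,049 + $9,313 + $21,092 + $30,443 + $9,658 + $30,824 = $154,137.
$154,137 ≤ $170,000, so Category A applies.

Category A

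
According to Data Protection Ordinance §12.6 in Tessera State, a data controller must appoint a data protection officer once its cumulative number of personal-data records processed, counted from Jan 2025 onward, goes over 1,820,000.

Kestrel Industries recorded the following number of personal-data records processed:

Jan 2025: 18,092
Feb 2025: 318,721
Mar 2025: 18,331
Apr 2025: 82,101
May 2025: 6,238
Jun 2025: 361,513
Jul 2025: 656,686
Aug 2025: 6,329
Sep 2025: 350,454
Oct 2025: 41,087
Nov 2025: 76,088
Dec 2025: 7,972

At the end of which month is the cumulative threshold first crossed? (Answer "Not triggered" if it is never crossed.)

Oct 2025

Through Jan 2025: 18,092
Through Feb 2025: 336,813
Through Mar 2025: 355,144
Through Apr 2025: 437,245
Through May 2025: 443,483
Through Jun 2025: 804,996
Through Jul 2025: 1,461,682
Through Aug 2025: 1,468,011
Through Sep 2025: 1,818,465
Through Oct 2025: 1,859,552 ← exceeds threshold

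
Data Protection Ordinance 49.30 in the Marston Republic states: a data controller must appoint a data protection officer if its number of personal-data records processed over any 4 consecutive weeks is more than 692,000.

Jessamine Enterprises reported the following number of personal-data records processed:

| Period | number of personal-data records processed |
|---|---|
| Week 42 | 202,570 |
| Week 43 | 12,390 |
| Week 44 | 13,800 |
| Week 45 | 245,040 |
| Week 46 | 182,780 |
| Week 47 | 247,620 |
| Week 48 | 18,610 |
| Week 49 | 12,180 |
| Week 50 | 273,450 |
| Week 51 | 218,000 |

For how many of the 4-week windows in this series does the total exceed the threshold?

Week 42–Week 45: 202,570 + 12,390 + 13,800 + 245,040 = 473,800 (under)
Week 43–Week 46: 12,390 + 13,800 + 245,040 + 182,780 = 454,010 (under)
Week 44–Week 47: 13,800 + 245,040 + 182,780 + 247,620 = 689,240 (under)
Week 45–Week 48: 245,040 + 182,780 + 247,620 + 18,610 = 694,050 (over)
Week 46–Week 49: 182,780 + 247,620 + 18,610 + 12,180 = 461,190 (under)
Week 47–Week 50: 247,620 + 18,610 + 12,180 + 273,450 = 551,860 (under)
Week 48–Week 51: 18,610 + 12,180 + 273,450 + 218,000 = 522,240 (under)
1 window exceeds the threshold.

1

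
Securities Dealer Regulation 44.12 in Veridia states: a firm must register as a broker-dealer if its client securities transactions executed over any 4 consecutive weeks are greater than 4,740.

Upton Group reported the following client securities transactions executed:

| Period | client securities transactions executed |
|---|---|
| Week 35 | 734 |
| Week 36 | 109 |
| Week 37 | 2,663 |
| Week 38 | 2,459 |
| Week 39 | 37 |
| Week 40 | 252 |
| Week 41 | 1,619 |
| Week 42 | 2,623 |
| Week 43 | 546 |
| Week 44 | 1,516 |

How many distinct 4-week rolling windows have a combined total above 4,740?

Week 35–Week 38: 734 + 109 + 2,663 + 2,459 = 5,965 (over)
Week 36–Week 39: 109 + 2,663 + 2,459 + 37 = 5,268 (over)
Week 37–Week 40: 2,663 + 2,459 + 37 + 252 = 5,411 (over)
Week 38–Week 41: 2,459 + 37 + 252 + 1,619 = 4,367 (under)
Week 39–Week 42: 37 + 252 + 1,619 + 2,623 = 4,531 (under)
Week 40–Week 43: 252 + 1,619 + 2,623 + 546 = 5,040 (over)
Week 41–Week 44: 1,619 + 2,623 + 546 + 1,516 = 6,304 (over)
5 windows exceed the threshold.

5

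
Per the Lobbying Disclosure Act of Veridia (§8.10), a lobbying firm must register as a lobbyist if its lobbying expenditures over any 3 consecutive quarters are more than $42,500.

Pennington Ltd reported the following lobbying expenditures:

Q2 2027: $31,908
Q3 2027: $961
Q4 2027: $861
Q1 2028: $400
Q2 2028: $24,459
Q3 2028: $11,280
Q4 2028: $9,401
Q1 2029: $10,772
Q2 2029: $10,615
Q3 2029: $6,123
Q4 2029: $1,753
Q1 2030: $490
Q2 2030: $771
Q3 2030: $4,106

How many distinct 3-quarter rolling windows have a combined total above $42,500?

1

Q2 2027–Q4 2027: $31,908 + $961 + $861 = $33,730 (under)
Q3 2027–Q1 2028: $961 + $861 + $400 = $2,222 (under)
Q4 2027–Q2 2028: $861 + $400 + $24,459 = $25,720 (under)
Q1 2028–Q3 2028: $400 + $24,459 + $11,280 = $36,139 (under)
Q2 2028–Q4 2028: $24,459 + $11,280 + $9,401 = $45,140 (over)
Q3 2028–Q1 2029: $11,280 + $9,401 + $10,772 = $31,453 (under)
Q4 2028–Q2 2029: $9,401 + $10,772 + $10,615 = $30,788 (under)
Q1 2029–Q3 2029: $10,772 + $10,615 + $6,123 = $27,510 (under)
Q2 2029–Q4 2029: $10,615 + $6,123 + $1,753 = $18,491 (under)
Q3 2029–Q1 2030: $6,123 + $1,753 + $490 = $8,366 (under)
Q4 2029–Q2 2030: $1,753 + $490 + $771 = $3,014 (under)
Q1 2030–Q3 2030: $490 + $771 + $4,106 = $5,367 (under)
1 window exceeds the threshold.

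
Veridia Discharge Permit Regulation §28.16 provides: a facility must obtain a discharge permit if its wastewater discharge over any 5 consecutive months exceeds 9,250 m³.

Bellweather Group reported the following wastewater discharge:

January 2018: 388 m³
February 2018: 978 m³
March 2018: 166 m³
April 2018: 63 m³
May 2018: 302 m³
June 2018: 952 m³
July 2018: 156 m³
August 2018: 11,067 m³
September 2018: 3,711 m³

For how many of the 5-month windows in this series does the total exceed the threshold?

2

January 2018–May 2018: 388 m³ + 978 m³ + 166 m³ + 63 m³ + 302 m³ = 1,897 m³ (under)
February 2018–June 2018: 978 m³ + 166 m³ + 63 m³ + 302 m³ + 952 m³ = 2,461 m³ (under)
March 2018–July 2018: 166 m³ + 63 m³ + 302 m³ + 952 m³ + 156 m³ = 1,639 m³ (under)
April 2018–August 2018: 63 m³ + 302 m³ + 952 m³ + 156 m³ + 11,067 m³ = 12,540 m³ (over)
May 2018–September 2018: 302 m³ + 952 m³ + 156 m³ + 11,067 m³ + 3,711 m³ = 16,188 m³ (over)
2 windows exceed the threshold.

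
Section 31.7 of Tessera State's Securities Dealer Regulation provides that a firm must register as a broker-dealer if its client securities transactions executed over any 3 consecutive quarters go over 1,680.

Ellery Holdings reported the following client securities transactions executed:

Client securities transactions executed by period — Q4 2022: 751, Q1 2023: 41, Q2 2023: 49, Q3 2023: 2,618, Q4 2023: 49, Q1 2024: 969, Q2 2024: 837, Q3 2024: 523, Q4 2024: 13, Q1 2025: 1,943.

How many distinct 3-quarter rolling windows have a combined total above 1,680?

6

Q4 2022–Q2 2023: 751 + 41 + 49 = 841 (under)
Q1 2023–Q3 2023: 41 + 49 + 2,618 = 2,708 (over)
Q2 2023–Q4 2023: 49 + 2,618 + 49 = 2,716 (over)
Q3 2023–Q1 2024: 2,618 + 49 + 969 = 3,636 (over)
Q4 2023–Q2 2024: 49 + 969 + 837 = 1,855 (over)
Q1 2024–Q3 2024: 969 + 837 + 523 = 2,329 (over)
Q2 2024–Q4 2024: 837 + 523 + 13 = 1,373 (under)
Q3 2024–Q1 2025: 523 + 13 + 1,943 = 2,479 (over)
6 windows exceed the threshold.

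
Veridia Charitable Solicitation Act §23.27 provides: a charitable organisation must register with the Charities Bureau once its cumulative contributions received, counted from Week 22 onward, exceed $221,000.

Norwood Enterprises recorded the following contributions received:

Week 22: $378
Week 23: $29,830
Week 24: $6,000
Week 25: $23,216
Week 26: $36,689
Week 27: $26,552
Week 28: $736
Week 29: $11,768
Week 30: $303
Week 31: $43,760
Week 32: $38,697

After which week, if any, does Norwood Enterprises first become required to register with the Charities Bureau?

Through Week 22: $378
Through Week 23: $30,208
Through Week 24: $36,208
Through Week 25: $59,424
Through Week 26: $96,113
Through Week 27: $122,665
Through Week 28: $123,401
Through Week 29: $135,169
Through Week 30: $135,472
Through Week 31: $179,232
Through Week 32: $217,929
Final cumulative total $217,929 ≤ $221,000; the threshold is never exceeded.

Not triggered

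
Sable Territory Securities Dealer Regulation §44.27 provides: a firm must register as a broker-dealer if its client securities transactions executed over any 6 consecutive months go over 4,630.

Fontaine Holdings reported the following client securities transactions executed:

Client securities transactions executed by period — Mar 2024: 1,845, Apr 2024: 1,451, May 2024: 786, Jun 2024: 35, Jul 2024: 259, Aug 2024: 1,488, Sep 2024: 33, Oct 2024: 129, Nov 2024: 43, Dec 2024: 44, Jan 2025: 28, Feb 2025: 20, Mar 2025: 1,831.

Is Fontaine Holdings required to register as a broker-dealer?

Yes

Mar 2024–Aug 2024: 1,845 + 1,451 + 786 + 35 + 259 + 1,488 = 5,864 (over)
Apr 2024–Sep 2024: 1,451 + 786 + 35 + 259 + 1,488 + 33 = 4,052 (under)
May 2024–Oct 2024: 786 + 35 + 259 + 1,488 + 33 + 129 = 2,730 (under)
Jun 2024–Nov 2024: 35 + 259 + 1,488 + 33 + 129 + 43 = 1,987 (under)
Jul 2024–Dec 2024: 259 + 1,488 + 33 + 129 + 43 + 44 = 1,996 (under)
Aug 2024–Jan 2025: 1,488 + 33 + 129 + 43 + 44 + 28 = 1,765 (under)
Sep 2024–Feb 2025: 33 + 129 + 43 + 44 + 28 + 20 = 297 (under)
Oct 2024–Mar 2025: 129 + 43 + 44 + 28 + 20 + 1,831 = 2,095 (under)
At least one window exceeds 4,630.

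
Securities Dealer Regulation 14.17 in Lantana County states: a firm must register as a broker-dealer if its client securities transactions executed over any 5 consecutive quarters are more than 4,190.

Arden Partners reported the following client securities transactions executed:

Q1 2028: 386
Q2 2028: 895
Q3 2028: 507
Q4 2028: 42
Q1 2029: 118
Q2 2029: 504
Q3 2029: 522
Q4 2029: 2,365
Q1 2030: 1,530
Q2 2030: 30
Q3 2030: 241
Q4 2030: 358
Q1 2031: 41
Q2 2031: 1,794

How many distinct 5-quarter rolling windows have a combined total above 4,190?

4

Q1 2028–Q1 2029: 386 + 895 + 507 + 42 + 118 = 1,948 (under)
Q2 2028–Q2 2029: 895 + 507 + 42 + 118 + 504 = 2,066 (under)
Q3 2028–Q3 2029: 507 + 42 + 118 + 504 + 522 = 1,693 (under)
Q4 2028–Q4 2029: 42 + 118 + 504 + 522 + 2,365 = 3,551 (under)
Q1 2029–Q1 2030: 118 + 504 + 522 + 2,365 + 1,530 = 5,039 (over)
Q2 2029–Q2 2030: 504 + 522 + 2,365 + 1,530 + 30 = 4,951 (over)
Q3 2029–Q3 2030: 522 + 2,365 + 1,530 + 30 + 241 = 4,688 (over)
Q4 2029–Q4 2030: 2,365 + 1,530 + 30 + 241 + 358 = 4,524 (over)
Q1 2030–Q1 2031: 1,530 + 30 + 241 + 358 + 41 = 2,200 (under)
Q2 2030–Q2 2031: 30 + 241 + 358 + 41 + 1,794 = 2,464 (under)
4 windows exceed the threshold.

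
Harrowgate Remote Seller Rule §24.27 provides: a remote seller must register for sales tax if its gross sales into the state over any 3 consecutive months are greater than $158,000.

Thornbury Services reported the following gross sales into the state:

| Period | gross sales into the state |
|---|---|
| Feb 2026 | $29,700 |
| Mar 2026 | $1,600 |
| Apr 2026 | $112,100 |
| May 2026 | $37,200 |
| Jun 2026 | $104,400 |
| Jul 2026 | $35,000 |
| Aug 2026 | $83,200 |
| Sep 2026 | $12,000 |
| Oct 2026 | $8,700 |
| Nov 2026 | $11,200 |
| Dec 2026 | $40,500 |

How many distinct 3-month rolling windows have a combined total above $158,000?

Feb 2026–Apr 2026: $29,700 + $1,600 + $112,100 = $143,400 (under)
Mar 2026–May 2026: $1,600 + $112,100 + $37,200 = $150,900 (under)
Apr 2026–Jun 2026: $112,100 + $37,200 + $104,400 = $253,700 (over)
May 2026–Jul 2026: $37,200 + $104,400 + $35,000 = $176,600 (over)
Jun 2026–Aug 2026: $104,400 + $35,000 + $83,200 = $222,600 (over)
Jul 2026–Sep 2026: $35,000 + $83,200 + $12,000 = $130,200 (under)
Aug 2026–Oct 2026: $83,200 + $12,000 + $8,700 = $103,900 (under)
Sep 2026–Nov 2026: $12,000 + $8,700 + $11,200 = $31,900 (under)
Oct 2026–Dec 2026: $8,700 + $11,200 + $40,500 = $60,400 (under)
3 windows exceed the threshold.

3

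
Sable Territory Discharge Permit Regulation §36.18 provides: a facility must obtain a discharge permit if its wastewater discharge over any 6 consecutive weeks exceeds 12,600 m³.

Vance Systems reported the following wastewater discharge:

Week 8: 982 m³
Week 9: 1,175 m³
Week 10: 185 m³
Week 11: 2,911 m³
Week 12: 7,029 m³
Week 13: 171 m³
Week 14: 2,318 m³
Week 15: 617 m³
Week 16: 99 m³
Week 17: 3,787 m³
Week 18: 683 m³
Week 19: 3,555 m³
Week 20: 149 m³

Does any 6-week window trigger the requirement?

Week 8–Week 13: 982 m³ + 1,175 m³ + 185 m³ + 2,911 m³ + 7,029 m³ + 171 m³ = 12,453 m³ (under)
Week 9–Week 14: 1,175 m³ + 185 m³ + 2,911 m³ + 7,029 m³ + 171 m³ + 2,318 m³ = 13,789 m³ (over)
Week 10–Week 15: 185 m³ + 2,911 m³ + 7,029 m³ + 171 m³ + 2,318 m³ + 617 m³ = 13,231 m³ (over)
Week 11–Week 16: 2,911 m³ + 7,029 m³ + 171 m³ + 2,318 m³ + 617 m³ + 99 m³ = 13,145 m³ (over)
Week 12–Week 17: 7,029 m³ + 171 m³ + 2,318 m³ + 617 m³ + 99 m³ + 3,787 m³ = 14,021 m³ (over)
Week 13–Week 18: 171 m³ + 2,318 m³ + 617 m³ + 99 m³ + 3,787 m³ + 683 m³ = 7,675 m³ (under)
Week 14–Week 19: 2,318 m³ + 617 m³ + 99 m³ + 3,787 m³ + 683 m³ + 3,555 m³ = 11,059 m³ (under)
Week 15–Week 20: 617 m³ + 99 m³ + 3,787 m³ + 683 m³ + 3,555 m³ + 149 m³ = 8,890 m³ (under)
At least one window exceeds 12,600 m³.

Yes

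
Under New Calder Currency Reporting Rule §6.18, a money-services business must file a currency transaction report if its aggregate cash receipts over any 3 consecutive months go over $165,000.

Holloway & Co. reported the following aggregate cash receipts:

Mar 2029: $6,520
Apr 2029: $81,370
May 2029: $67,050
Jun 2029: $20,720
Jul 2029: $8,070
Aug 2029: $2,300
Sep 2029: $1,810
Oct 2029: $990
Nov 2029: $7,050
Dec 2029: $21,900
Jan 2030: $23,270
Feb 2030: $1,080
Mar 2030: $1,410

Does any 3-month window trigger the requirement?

Mar 2029–May 2029: $6,520 + $81,370 + $67,050 = $154,940 (under)
Apr 2029–Jun 2029: $81,370 + $67,050 + $20,720 = $169,140 (over)
May 2029–Jul 2029: $67,050 + $20,720 + $8,070 = $95,840 (under)
Jun 2029–Aug 2029: $20,720 + $8,070 + $2,300 = $31,090 (under)
Jul 2029–Sep 2029: $8,070 + $2,300 + $1,810 = $12,180 (under)
Aug 2029–Oct 2029: $2,300 + $1,810 + $990 = $5,100 (under)
Sep 2029–Nov 2029: $1,810 + $990 + $7,050 = $9,850 (under)
Oct 2029–Dec 2029: $990 + $7,050 + $21,900 = $29,940 (under)
Nov 2029–Jan 2030: $7,050 + $21,900 + $23,270 = $52,220 (under)
Dec 2029–Feb 2030: $21,900 + $23,270 + $1,080 = $46,250 (under)
Jan 2030–Mar 2030: $23,270 + $1,080 + $1,410 = $25,760 (under)
At least one window exceeds $165,000.

Yes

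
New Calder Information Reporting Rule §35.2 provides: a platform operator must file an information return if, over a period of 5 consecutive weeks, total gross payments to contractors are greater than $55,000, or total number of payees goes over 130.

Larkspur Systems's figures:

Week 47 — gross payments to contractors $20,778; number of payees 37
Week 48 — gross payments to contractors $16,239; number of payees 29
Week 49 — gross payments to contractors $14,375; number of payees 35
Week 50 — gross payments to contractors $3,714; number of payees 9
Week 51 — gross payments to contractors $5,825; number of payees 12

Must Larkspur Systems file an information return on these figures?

Yes

Total gross payments to contractors: $20,778 + $16,239 + $14,375 + $3,714 + $5,825 = $60,931 (> $55,000).
Total number of payees: 37 + 29 + 35 + 9 + 12 = 122 (≤ 130).
The test is 'or': at least one threshold is exceeded.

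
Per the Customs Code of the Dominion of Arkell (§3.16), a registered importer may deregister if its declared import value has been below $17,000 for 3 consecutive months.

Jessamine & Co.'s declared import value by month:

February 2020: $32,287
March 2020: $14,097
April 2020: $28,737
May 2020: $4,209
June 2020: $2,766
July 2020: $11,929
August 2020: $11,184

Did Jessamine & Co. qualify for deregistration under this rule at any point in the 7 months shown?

Months below $17,000: March 2020, May 2020, June 2020, July 2020, August 2020.
Longest run of consecutive months below the threshold: 4.
4 ≥ 3, so Jessamine & Co. became eligible.

Yes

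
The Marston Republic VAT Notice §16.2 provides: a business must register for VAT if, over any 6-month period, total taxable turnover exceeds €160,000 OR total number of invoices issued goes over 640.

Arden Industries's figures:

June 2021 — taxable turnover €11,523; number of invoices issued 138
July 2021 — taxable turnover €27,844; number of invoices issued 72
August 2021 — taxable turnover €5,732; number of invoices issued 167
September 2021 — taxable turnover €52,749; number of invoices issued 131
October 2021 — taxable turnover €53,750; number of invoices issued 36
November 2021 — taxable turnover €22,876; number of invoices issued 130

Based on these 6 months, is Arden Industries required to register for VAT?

Total taxable turnover: €11,523 + €27,844 + €5,732 + €52,749 + €53,750 + €22,876 = €174,474 (> €160,000).
Total number of invoices issued: 138 + 72 + 167 + 131 + 36 + 130 = 674 (> 640).
The test is 'or': at least one threshold is exceeded.

Yes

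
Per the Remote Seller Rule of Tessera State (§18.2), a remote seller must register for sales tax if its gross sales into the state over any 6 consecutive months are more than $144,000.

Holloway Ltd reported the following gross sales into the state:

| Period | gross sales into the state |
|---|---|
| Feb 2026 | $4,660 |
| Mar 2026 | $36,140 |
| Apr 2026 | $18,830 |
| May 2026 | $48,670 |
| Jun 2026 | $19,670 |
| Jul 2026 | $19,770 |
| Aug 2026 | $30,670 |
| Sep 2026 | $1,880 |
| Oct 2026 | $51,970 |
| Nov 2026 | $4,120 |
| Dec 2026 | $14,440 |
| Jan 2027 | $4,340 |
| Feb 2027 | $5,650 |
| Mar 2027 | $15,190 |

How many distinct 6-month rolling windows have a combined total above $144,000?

Feb 2026–Jul 2026: $4,660 + $36,140 + $18,830 + $48,670 + $19,670 + $19,770 = $147,740 (over)
Mar 2026–Aug 2026: $36,140 + $18,830 + $48,670 + $19,670 + $19,770 + $30,670 = $173,750 (over)
Apr 2026–Sep 2026: $18,830 + $48,670 + $19,670 + $19,770 + $30,670 + $1,880 = $139,490 (under)
May 2026–Oct 2026: $48,670 + $19,670 + $19,770 + $30,670 + $1,880 + $51,970 = $172,630 (over)
Jun 2026–Nov 2026: $19,670 + $19,770 + $30,670 + $1,880 + $51,970 + $4,120 = $128,080 (under)
Jul 2026–Dec 2026: $19,770 + $30,670 + $1,880 + $51,970 + $4,120 + $14,440 = $122,850 (under)
Aug 2026–Jan 2027: $30,670 + $1,880 + $51,970 + $4,120 + $14,440 + $4,340 = $107,420 (under)
Sep 2026–Feb 2027: $1,880 + $51,970 + $4,120 + $14,440 + $4,340 + $5,650 = $82,400 (under)
Oct 2026–Mar 2027: $51,970 + $4,120 + $14,440 + $4,340 + $5,650 + $15,190 = $95,710 (under)
3 windows exceed the threshold.

3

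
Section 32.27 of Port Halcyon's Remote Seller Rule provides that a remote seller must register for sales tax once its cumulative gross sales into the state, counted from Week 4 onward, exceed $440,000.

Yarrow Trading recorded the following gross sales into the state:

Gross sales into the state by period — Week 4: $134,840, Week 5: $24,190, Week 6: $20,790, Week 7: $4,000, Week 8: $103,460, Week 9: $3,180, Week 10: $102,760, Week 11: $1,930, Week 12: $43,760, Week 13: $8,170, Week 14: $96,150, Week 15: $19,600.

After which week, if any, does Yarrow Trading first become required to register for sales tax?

Through Week 4: $134,840
Through Week 5: $159,030
Through Week 6: $179,820
Through Week 7: $183,820
Through Week 8: $287,280
Through Week 9: $290,460
Through Week 10: $393,220
Through Week 11: $395,150
Through Week 12: $438,910
Through Week 13: $447,080 ← exceeds threshold

Week 13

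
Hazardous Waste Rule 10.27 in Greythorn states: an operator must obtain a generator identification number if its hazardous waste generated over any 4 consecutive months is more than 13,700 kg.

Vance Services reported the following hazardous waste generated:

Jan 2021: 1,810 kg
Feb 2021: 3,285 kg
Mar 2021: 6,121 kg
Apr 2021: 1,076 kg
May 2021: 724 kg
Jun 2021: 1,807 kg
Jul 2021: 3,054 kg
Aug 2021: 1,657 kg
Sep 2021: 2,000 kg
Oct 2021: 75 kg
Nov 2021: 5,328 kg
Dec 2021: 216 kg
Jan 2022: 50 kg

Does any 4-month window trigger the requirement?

No

Jan 2021–Apr 2021: 1,810 kg + 3,285 kg + 6,121 kg + 1,076 kg = 12,292 kg (under)
Feb 2021–May 2021: 3,285 kg + 6,121 kg + 1,076 kg + 724 kg = 11,206 kg (under)
Mar 2021–Jun 2021: 6,121 kg + 1,076 kg + 724 kg + 1,807 kg = 9,728 kg (under)
Apr 2021–Jul 2021: 1,076 kg + 724 kg + 1,807 kg + 3,054 kg = 6,661 kg (under)
May 2021–Aug 2021: 724 kg + 1,807 kg + 3,054 kg + 1,657 kg = 7,242 kg (under)
Jun 2021–Sep 2021: 1,807 kg + 3,054 kg + 1,657 kg + 2,000 kg = 8,518 kg (under)
Jul 2021–Oct 2021: 3,054 kg + 1,657 kg + 2,000 kg + 75 kg = 6,786 kg (under)
Aug 2021–Nov 2021: 1,657 kg + 2,000 kg + 75 kg + 5,328 kg = 9,060 kg (under)
Sep 2021–Dec 2021: 2,000 kg + 75 kg + 5,328 kg + 216 kg = 7,619 kg (under)
Oct 2021–Jan 2022: 75 kg + 5,328 kg + 216 kg + 50 kg = 5,669 kg (under)
No window exceeds 13,700 kg.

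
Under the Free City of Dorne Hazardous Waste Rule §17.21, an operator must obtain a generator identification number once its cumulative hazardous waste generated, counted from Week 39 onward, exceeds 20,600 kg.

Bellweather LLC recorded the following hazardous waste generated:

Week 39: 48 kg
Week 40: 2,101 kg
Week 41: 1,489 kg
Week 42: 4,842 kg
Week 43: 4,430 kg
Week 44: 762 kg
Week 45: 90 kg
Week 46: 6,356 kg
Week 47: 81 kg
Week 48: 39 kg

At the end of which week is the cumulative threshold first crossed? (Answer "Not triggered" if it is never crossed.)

Through Week 39: 48 kg
Through Week 40: 2,149 kg
Through Week 41: 3,638 kg
Through Week 42: 8,480 kg
Through Week 43: 12,910 kg
Through Week 44: 13,672 kg
Through Week 45: 13,762 kg
Through Week 46: 20,118 kg
Through Week 47: 20,199 kg
Through Week 48: 20,238 kg
Final cumulative total 20,238 kg ≤ 20,600 kg; the threshold is never exceeded.

Not triggered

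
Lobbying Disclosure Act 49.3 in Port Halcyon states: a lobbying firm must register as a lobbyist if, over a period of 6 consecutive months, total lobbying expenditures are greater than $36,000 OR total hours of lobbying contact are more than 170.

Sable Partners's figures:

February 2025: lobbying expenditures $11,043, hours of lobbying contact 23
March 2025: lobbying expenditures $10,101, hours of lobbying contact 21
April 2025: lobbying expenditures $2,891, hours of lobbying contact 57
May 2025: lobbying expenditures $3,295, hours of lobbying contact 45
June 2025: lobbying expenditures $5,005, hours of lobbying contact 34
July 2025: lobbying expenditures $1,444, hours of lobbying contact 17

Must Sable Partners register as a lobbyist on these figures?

Total lobbying expenditures: $11,043 + $10,101 + $2,891 + $3,295 + $5,005 + $1,444 = $33,779 (≤ $36,000).
Total hours of lobbying contact: 23 + 21 + 57 + 45 + 34 + 17 = 197 (> 170).
The test is 'or': at least one threshold is exceeded.

Yes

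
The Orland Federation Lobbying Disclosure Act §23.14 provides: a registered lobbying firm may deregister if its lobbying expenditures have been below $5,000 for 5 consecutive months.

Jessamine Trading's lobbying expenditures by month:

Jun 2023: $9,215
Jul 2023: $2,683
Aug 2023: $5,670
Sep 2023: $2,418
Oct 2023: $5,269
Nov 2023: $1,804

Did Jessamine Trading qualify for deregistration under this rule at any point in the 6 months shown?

No

Months below $5,000: Jul 2023, Sep 2023, Nov 2023.
Longest run of consecutive months below the threshold: 1.
1 < 5, so Jessamine Trading never became eligible.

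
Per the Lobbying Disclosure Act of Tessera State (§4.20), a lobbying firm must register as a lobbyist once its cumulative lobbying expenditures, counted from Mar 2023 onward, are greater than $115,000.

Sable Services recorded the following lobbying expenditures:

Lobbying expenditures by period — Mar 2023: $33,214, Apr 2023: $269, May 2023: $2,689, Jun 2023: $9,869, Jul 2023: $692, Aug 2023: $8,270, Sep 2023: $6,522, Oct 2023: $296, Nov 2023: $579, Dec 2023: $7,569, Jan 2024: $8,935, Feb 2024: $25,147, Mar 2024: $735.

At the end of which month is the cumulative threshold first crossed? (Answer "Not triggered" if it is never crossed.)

Not triggered

Through Mar 2023: $33,214
Through Apr 2023: $33,483
Through May 2023: $36,172
Through Jun 2023: $46,041
Through Jul 2023: $46,733
Through Aug 2023: $55,003
Through Sep 2023: $61,525
Through Oct 2023: $61,821
Through Nov 2023: $62,400
Through Dec 2023: $69,969
Through Jan 2024: $78,904
Through Feb 2024: $104,051
Through Mar 2024: $104,786
Final cumulative total $104,786 ≤ $115,000; the threshold is never exceeded.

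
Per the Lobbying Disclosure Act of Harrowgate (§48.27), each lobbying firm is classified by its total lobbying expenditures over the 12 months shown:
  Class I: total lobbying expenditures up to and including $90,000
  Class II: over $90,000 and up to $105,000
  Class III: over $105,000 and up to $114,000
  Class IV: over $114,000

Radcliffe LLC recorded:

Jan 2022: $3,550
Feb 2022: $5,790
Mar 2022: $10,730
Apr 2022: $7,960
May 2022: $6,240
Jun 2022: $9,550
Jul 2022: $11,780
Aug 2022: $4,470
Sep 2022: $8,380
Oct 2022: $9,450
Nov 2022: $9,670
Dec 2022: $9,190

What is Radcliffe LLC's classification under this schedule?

Total lobbying expenditures: $3,550 + $5,790 + $10,730 + $7,960 + $6,240 + $9,550 + $11,780 + $4,470 + $8,380 + $9,450 + $9,670 + $9,190 = $96,760.
$90,000 < $96,760 ≤ $105,000, so Class II applies.

Class II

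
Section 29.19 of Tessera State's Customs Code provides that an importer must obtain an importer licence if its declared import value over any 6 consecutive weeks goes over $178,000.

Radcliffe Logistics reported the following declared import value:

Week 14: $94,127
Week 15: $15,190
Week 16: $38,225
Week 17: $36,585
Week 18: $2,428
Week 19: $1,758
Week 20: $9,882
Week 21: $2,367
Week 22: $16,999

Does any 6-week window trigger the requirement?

Week 14–Week 19: $94,127 + $15,190 + $38,225 + $36,585 + $2,428 + $1,758 = $188,313 (over)
Week 15–Week 20: $15,190 + $38,225 + $36,585 + $2,428 + $1,758 + $9,882 = $104,068 (under)
Week 16–Week 21: $38,225 + $36,585 + $2,428 + $1,758 + $9,882 + $2,367 = $91,245 (under)
Week 17–Week 22: $36,585 + $2,428 + $1,758 + $9,882 + $2,367 + $16,999 = $70,019 (under)
At least one window exceeds $178,000.

Yes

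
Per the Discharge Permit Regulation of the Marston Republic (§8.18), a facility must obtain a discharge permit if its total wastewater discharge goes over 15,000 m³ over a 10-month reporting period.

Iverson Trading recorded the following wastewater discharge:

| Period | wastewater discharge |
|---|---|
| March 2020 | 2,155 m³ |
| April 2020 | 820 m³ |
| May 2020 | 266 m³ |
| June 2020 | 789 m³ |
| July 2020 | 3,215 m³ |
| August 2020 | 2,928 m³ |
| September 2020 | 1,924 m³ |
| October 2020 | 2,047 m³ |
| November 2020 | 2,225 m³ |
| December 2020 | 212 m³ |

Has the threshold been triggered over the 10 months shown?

Yes

Total wastewater discharge: 2,155 m³ + 820 m³ + 266 m³ + 789 m³ + 3,215 m³ + 2,928 m³ + 1,924 m³ + 2,047 m³ + 2,225 m³ + 212 m³ = 16,581 m³.
16,581 m³ > 15,000 m³, so the threshold is exceeded.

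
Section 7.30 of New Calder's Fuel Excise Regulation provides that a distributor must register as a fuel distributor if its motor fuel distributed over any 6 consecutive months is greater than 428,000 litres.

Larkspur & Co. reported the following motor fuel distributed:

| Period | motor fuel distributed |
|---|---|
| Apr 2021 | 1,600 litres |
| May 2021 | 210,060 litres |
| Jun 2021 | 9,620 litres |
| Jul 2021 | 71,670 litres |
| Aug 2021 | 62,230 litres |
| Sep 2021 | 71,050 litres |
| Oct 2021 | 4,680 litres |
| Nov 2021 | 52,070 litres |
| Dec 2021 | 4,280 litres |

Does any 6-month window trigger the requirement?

Apr 2021–Sep 2021: 1,600 litres + 210,060 litres + 9,620 litres + 71,670 litres + 62,230 litres + 71,050 litres = 426,230 litres (under)
May 2021–Oct 2021: 210,060 litres + 9,620 litres + 71,670 litres + 62,230 litres + 71,050 litres + 4,680 litres = 429,310 litres (over)
Jun 2021–Nov 2021: 9,620 litres + 71,670 litres + 62,230 litres + 71,050 litres + 4,680 litres + 52,070 litres = 271,320 litres (under)
Jul 2021–Dec 2021: 71,670 litres + 62,230 litres + 71,050 litres + 4,680 litres + 52,070 litres + 4,280 litres = 265,980 litres (under)
At least one window exceeds 428,000 litres.

Yes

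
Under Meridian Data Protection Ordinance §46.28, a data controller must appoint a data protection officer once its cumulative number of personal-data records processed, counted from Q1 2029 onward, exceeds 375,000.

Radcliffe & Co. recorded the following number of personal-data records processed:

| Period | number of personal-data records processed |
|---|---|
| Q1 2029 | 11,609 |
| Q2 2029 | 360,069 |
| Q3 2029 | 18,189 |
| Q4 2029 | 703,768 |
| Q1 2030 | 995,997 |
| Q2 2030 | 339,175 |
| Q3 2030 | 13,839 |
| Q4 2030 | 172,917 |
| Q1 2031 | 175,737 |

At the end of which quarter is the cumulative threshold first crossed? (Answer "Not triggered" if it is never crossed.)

Q3 2029

Through Q1 2029: 11,609
Through Q2 2029: 371,678
Through Q3 2029: 389,867 ← exceeds threshold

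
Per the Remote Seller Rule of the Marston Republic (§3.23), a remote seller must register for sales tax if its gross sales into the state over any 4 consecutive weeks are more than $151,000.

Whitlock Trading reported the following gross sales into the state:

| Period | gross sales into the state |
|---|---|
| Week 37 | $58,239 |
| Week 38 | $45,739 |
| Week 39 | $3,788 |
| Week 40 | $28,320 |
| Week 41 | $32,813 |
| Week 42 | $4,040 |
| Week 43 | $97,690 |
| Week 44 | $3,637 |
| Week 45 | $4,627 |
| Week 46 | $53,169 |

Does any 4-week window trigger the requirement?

Week 37–Week 40: $58,239 + $45,739 + $3,788 + $28,320 = $136,086 (under)
Week 38–Week 41: $45,739 + $3,788 + $28,320 + $32,813 = $110,660 (under)
Week 39–Week 42: $3,788 + $28,320 + $32,813 + $4,040 = $68,961 (under)
Week 40–Week 43: $28,320 + $32,813 + $4,040 + $97,690 = $162,863 (over)
Week 41–Week 44: $32,813 + $4,040 + $97,690 + $3,637 = $138,180 (under)
Week 42–Week 45: $4,040 + $97,690 + $3,637 + $4,627 = $109,994 (under)
Week 43–Week 46: $97,690 + $3,637 + $4,627 + $53,169 = $159,123 (over)
At least one window exceeds $151,000.

Yes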